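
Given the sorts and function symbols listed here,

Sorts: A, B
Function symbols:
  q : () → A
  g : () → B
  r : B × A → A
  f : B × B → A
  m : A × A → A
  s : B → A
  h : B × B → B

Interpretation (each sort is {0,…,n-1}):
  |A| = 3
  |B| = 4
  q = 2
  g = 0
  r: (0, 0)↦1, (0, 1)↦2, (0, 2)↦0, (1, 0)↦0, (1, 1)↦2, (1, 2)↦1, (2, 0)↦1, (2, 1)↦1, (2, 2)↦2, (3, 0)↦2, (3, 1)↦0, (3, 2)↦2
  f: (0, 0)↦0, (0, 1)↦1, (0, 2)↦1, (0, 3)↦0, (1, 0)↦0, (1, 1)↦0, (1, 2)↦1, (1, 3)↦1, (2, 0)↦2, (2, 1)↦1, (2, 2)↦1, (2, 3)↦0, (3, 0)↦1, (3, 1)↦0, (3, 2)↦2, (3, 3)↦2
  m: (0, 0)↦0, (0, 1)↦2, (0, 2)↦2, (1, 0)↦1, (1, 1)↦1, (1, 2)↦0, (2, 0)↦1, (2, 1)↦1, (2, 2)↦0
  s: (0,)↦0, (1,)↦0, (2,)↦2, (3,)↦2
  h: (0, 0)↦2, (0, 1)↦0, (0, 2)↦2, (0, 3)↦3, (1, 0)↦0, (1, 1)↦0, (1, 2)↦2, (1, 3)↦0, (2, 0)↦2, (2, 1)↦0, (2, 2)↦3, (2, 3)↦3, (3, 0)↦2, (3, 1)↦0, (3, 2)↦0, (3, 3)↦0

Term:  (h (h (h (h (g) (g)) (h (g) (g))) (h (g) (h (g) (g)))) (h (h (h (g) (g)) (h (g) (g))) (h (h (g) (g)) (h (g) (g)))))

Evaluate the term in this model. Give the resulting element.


value = 2

  g = 0
  g = 0
  (h (g) (g)) = h(0, 0) = 2
  g = 0
  g = 0
  (h (g) (g)) = h(0, 0) = 2
  (h (h (g) (g)) (h (g) (g))) = h(2, 2) = 3
  g = 0
  g = 0
  g = 0
  (h (g) (g)) = h(0, 0) = 2
  (h (g) (h (g) (g))) = h(0, 2) = 2
  (h (h (h (g) (g)) (h (g) (g))) (h (g) (h (g) (g)))) = h(3, 2) = 0
  g = 0
  g = 0
  (h (g) (g)) = h(0, 0) = 2
  g = 0
  g = 0
  (h (g) (g)) = h(0, 0) = 2
  (h (h (g) (g)) (h (g) (g))) = h(2, 2) = 3
  g = 0
  g = 0
  (h (g) (g)) = h(0, 0) = 2
  g = 0
  g = 0
  (h (g) (g)) = h(0, 0) = 2
  (h (h (g) (g)) (h (g) (g))) = h(2, 2) = 3
  (h (h (h (g) (g)) (h (g) (g))) (h (h (g) (g)) (h (g) (g)))) = h(3, 3) = 0
  (h (h (h (h (g) (g)) (h (g) (g))) (h (g) (h (g) (g)))) (h (h (h (g) (g)) (h (g) (g))) (h (h (g) (g)) (h (g) (g))))) = h(0, 0) = 2


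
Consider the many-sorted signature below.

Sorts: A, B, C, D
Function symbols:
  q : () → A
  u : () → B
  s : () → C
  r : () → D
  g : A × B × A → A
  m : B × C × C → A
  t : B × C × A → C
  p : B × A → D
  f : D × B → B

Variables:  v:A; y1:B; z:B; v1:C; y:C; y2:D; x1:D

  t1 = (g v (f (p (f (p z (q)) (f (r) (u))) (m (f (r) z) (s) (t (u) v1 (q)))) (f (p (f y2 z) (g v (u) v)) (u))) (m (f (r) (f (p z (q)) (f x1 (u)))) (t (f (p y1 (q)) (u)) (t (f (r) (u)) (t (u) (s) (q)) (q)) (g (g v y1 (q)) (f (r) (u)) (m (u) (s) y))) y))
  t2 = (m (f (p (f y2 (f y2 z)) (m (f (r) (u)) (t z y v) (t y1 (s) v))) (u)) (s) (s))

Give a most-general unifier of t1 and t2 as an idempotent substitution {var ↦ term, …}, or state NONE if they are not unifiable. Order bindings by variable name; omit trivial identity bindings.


head clash or occurs-check failure — not unifiable

NONE (not unifiable)


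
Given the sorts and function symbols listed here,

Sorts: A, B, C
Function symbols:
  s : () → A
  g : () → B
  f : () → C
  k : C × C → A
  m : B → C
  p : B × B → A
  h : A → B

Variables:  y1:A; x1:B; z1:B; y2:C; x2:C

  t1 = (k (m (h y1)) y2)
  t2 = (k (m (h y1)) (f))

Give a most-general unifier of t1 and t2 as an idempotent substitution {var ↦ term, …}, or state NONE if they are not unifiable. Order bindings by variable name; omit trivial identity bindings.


{y2 ↦ (f)}


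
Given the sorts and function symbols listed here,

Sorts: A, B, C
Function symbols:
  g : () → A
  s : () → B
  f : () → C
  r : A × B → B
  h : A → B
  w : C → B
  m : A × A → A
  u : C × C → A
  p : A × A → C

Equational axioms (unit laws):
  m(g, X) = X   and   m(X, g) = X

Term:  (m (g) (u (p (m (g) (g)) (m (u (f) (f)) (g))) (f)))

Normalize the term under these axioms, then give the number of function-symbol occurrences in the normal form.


1. (m (g) (u (p (m (g) (g)) (m (u (f) (f)) (g))) (f)))  →  (u (p (m (g) (g)) (m (u (f) (f)) (g))) (f))
2. (u (p (m (g) (g)) (m (u (f) (f)) (g))) (f))  →  (u (p (g) (m (u (f) (f)) (g))) (f))
3. (u (p (g) (m (u (f) (f)) (g))) (f))  →  (u (p (g) (u (f) (f))) (f))
normal form: (u (p (g) (u (f) (f))) (f))

size = 7


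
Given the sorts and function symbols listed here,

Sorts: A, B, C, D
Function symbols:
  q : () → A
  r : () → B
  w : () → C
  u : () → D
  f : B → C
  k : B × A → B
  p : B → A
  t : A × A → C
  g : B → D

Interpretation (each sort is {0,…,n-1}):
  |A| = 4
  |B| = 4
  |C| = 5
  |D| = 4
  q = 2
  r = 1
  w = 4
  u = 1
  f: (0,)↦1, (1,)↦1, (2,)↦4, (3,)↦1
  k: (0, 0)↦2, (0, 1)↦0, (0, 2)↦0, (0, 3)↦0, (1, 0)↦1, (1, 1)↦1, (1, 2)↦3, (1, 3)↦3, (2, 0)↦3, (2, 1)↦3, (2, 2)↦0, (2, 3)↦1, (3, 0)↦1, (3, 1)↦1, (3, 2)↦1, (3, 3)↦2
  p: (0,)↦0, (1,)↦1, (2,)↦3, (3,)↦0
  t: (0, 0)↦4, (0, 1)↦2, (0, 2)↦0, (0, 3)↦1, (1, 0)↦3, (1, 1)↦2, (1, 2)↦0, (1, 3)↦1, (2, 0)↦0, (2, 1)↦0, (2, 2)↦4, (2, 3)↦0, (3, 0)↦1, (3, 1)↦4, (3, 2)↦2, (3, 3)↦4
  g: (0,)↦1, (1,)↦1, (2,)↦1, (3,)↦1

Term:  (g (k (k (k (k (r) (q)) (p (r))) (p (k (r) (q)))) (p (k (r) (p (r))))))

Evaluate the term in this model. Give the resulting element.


  r = 1
  q = 2
  (k (r) (q)) = k(1, 2) = 3
  r = 1
  (p (r)) = p(1,) = 1
  (k (k (r) (q)) (p (r))) = k(3, 1) = 1
  r = 1
  q = 2
  (k (r) (q)) = k(1, 2) = 3
  (p (k (r) (q))) = p(3,) = 0
  (k (k (k (r) (q)) (p (r))) (p (k (r) (q)))) = k(1, 0) = 1
  r = 1
  r = 1
  (p (r)) = p(1,) = 1
  (k (r) (p (r))) = k(1, 1) = 1
  (p (k (r) (p (r)))) = p(1,) = 1
  (k (k (k (k (r) (q)) (p (r))) (p (k (r) (q)))) (p (k (r) (p (r))))) = k(1, 1) = 1
  (g (k (k (k (k (r) (q)) (p (r))) (p (k (r) (q)))) (p (k (r) (p (r)))))) = g(1,) = 1

value = 1


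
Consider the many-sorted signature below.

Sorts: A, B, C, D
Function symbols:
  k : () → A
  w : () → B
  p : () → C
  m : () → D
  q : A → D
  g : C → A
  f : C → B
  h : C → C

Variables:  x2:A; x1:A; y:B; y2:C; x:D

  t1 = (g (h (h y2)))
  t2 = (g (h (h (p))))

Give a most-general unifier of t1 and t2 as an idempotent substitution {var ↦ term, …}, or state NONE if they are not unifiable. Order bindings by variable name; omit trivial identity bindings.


{y2 ↦ (p)}


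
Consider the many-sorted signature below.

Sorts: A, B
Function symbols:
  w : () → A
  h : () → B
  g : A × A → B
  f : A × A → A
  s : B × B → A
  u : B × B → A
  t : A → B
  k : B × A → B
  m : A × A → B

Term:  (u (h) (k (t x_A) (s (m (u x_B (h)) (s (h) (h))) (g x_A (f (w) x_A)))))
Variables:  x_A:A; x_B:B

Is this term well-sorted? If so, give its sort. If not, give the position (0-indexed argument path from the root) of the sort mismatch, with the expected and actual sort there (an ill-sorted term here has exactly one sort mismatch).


well-sorted; sort = A

  (h) : B
      x_A : A
    (t x_A) : B
          x_B : B
          (h) : B
        (u x_B (h)) : A
          (h) : B
          (h) : B
        (s (h) (h)) : A
      (m (u x_B (h)) (s (h) (h))) : B
        x_A : A
          (w) : A
          x_A : A
        (f (w) x_A) : A
      (g x_A (f (w) x_A)) : B
    (s (m (u x_B (h)) (s (h) (h))) (g x_A (f (w) x_A))) : A
  (k (t x_A) (s (m (u x_B (h)) (s (h) (h))) (g x_A (f (w) x_A)))) : B
(u (h) (k (t x_A) (s (m (u x_B (h)) (s (h) (h))) (g x_A (f (w) x_A))))) : A


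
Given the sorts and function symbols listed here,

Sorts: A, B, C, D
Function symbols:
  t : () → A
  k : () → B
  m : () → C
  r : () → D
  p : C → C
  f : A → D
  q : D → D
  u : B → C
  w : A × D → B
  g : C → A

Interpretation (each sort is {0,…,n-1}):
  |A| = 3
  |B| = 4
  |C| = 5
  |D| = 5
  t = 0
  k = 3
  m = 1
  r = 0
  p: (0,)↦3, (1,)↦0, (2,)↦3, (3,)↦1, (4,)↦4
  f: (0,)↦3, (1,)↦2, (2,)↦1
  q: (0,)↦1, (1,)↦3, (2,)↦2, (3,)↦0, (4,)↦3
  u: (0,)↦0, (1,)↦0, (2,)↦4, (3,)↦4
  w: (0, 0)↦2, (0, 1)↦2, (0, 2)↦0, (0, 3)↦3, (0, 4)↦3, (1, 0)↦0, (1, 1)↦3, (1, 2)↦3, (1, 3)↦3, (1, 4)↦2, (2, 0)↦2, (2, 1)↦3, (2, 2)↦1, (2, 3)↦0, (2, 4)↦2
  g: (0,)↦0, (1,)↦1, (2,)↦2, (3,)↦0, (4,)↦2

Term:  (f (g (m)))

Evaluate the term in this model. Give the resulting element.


  m = 1
  (g (m)) = g(1,) = 1
  (f (g (m))) = f(1,) = 2

value = 2


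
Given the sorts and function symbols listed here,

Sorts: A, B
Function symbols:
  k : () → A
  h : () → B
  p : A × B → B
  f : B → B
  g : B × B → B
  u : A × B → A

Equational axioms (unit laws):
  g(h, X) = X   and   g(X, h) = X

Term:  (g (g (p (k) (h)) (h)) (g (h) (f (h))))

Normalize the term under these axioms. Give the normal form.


normal form = (g (p (k) (h)) (f (h)))

1. (g (g (p (k) (h)) (h)) (g (h) (f (h))))  →  (g (p (k) (h)) (g (h) (f (h))))
2. (g (p (k) (h)) (g (h) (f (h))))  →  (g (p (k) (h)) (f (h)))


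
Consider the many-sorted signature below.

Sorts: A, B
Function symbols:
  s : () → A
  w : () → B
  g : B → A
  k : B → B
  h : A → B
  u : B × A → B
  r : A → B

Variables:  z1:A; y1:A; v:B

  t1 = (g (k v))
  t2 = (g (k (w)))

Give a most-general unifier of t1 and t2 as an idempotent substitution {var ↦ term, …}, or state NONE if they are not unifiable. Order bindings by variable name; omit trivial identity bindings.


{v ↦ (w)}


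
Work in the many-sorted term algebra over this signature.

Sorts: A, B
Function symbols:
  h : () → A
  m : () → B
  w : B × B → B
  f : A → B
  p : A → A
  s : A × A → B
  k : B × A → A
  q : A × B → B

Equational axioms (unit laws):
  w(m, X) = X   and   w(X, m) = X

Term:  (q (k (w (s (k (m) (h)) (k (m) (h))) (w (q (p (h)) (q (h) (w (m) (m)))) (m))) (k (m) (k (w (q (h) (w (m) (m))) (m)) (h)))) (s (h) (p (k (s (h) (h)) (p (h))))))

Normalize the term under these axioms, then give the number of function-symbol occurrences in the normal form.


size = 32

1. (q (k (w (s (k (m) (h)) (k (m) (h))) (w (q (p (h)) (q (h) (w (m) (m)))) (m))) (k (m) (k (w (q (h) (w (m) (m))) (m)) (h)))) (s (h) (p (k (s (h) (h)) (p (h))))))  →  (q (k (w (s (k (m) (h)) (k (m) (h))) (q (p (h)) (q (h) (w (m) (m))))) (k (m) (k (w (q (h) (w (m) (m))) (m)) (h)))) (s (h) (p (k (s (h) (h)) (p (h))))))
2. (q (k (w (s (k (m) (h)) (k (m) (h))) (q (p (h)) (q (h) (w (m) (m))))) (k (m) (k (w (q (h) (w (m) (m))) (m)) (h)))) (s (h) (p (k (s (h) (h)) (p (h))))))  →  (q (k (w (s (k (m) (h)) (k (m) (h))) (q (p (h)) (q (h) (m)))) (k (m) (k (w (q (h) (w (m) (m))) (m)) (h)))) (s (h) (p (k (s (h) (h)) (p (h))))))
3. (q (k (w (s (k (m) (h)) (k (m) (h))) (q (p (h)) (q (h) (m)))) (k (m) (k (w (q (h) (w (m) (m))) (m)) (h)))) (s (h) (p (k (s (h) (h)) (p (h))))))  →  (q (k (w (s (k (m) (h)) (k (m) (h))) (q (p (h)) (q (h) (m)))) (k (m) (k (q (h) (w (m) (m))) (h)))) (s (h) (p (k (s (h) (h)) (p (h))))))
4. (q (k (w (s (k (m) (h)) (k (m) (h))) (q (p (h)) (q (h) (m)))) (k (m) (k (q (h) (w (m) (m))) (h)))) (s (h) (p (k (s (h) (h)) (p (h))))))  →  (q (k (w (s (k (m) (h)) (k (m) (h))) (q (p (h)) (q (h) (m)))) (k (m) (k (q (h) (m)) (h)))) (s (h) (p (k (s (h) (h)) (p (h))))))
normal form: (q (k (w (s (k (m) (h)) (k (m) (h))) (q (p (h)) (q (h) (m)))) (k (m) (k (q (h) (m)) (h)))) (s (h) (p (k (s (h) (h)) (p (h))))))


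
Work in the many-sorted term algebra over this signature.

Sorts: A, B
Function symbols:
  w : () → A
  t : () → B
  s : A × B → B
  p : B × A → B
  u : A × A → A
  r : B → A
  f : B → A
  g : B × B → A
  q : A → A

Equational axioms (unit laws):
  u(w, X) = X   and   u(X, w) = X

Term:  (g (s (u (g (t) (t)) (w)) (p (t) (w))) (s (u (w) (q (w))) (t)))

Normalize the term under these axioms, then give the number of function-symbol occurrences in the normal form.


size = 12

1. (g (s (u (g (t) (t)) (w)) (p (t) (w))) (s (u (w) (q (w))) (t)))  →  (g (s (g (t) (t)) (p (t) (w))) (s (u (w) (q (w))) (t)))
2. (g (s (g (t) (t)) (p (t) (w))) (s (u (w) (q (w))) (t)))  →  (g (s (g (t) (t)) (p (t) (w))) (s (q (w)) (t)))
normal form: (g (s (g (t) (t)) (p (t) (w))) (s (q (w)) (t)))


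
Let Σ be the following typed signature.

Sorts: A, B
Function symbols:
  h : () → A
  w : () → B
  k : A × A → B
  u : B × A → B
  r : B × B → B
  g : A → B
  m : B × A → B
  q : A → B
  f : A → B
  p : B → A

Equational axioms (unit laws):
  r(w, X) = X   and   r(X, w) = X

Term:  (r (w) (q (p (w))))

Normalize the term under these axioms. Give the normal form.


1. (r (w) (q (p (w))))  →  (q (p (w)))

normal form = (q (p (w)))


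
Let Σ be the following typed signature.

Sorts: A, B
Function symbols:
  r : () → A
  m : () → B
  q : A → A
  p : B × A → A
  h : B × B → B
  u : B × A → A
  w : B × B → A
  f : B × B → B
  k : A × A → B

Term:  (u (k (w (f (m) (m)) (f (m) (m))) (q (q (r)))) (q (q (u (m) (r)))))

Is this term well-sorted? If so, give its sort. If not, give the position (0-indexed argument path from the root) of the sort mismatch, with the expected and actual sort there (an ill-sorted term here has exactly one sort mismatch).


        (m) : B
        (m) : B
      (f (m) (m)) : B
        (m) : B
        (m) : B
      (f (m) (m)) : B
    (w (f (m) (m)) (f (m) (m))) : A
        (r) : A
      (q (r)) : A
    (q (q (r))) : A
  (k (w (f (m) (m)) (f (m) (m))) (q (q (r)))) : B
        (m) : B
        (r) : A
      (u (m) (r)) : A
    (q (u (m) (r))) : A
  (q (q (u (m) (r)))) : A
(u (k (w (f (m) (m)) (f (m) (m))) (q (q (r)))) (q (q (u (m) (r))))) : A

well-sorted; sort = A


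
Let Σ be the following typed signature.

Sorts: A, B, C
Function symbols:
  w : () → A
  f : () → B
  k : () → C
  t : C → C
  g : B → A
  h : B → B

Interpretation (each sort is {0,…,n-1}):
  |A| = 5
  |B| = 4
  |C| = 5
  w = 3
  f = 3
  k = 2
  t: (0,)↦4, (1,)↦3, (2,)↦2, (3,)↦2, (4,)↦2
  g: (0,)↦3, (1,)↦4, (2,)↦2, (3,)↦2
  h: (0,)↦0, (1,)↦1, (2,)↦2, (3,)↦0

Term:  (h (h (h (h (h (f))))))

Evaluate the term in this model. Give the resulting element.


value = 0

  f = 3
  (h (f)) = h(3,) = 0
  (h (h (f))) = h(0,) = 0
  (h (h (h (f)))) = h(0,) = 0
  (h (h (h (h (f))))) = h(0,) = 0
  (h (h (h (h (h (f)))))) = h(0,) = 0


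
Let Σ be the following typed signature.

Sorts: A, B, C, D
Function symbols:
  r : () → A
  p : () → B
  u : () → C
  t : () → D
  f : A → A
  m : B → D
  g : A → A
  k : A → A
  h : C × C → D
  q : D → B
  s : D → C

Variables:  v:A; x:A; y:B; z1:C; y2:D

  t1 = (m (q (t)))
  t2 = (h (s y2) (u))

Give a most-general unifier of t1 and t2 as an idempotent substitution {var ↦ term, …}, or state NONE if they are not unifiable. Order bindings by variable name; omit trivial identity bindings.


head clash or occurs-check failure — not unifiable

NONE (not unifiable)


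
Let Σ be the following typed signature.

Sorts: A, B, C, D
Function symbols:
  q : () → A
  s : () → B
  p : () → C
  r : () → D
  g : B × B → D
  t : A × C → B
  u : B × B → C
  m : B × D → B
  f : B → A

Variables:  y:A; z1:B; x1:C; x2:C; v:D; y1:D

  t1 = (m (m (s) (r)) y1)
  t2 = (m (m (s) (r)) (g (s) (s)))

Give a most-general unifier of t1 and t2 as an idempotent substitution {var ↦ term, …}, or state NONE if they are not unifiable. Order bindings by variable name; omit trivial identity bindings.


{y1 ↦ (g (s) (s))}


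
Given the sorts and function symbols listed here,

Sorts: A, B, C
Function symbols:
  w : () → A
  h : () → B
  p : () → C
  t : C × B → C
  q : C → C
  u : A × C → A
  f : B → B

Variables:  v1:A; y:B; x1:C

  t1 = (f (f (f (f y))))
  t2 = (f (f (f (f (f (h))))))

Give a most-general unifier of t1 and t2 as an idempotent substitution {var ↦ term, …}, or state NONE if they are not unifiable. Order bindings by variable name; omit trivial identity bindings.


{y ↦ (f (h))}


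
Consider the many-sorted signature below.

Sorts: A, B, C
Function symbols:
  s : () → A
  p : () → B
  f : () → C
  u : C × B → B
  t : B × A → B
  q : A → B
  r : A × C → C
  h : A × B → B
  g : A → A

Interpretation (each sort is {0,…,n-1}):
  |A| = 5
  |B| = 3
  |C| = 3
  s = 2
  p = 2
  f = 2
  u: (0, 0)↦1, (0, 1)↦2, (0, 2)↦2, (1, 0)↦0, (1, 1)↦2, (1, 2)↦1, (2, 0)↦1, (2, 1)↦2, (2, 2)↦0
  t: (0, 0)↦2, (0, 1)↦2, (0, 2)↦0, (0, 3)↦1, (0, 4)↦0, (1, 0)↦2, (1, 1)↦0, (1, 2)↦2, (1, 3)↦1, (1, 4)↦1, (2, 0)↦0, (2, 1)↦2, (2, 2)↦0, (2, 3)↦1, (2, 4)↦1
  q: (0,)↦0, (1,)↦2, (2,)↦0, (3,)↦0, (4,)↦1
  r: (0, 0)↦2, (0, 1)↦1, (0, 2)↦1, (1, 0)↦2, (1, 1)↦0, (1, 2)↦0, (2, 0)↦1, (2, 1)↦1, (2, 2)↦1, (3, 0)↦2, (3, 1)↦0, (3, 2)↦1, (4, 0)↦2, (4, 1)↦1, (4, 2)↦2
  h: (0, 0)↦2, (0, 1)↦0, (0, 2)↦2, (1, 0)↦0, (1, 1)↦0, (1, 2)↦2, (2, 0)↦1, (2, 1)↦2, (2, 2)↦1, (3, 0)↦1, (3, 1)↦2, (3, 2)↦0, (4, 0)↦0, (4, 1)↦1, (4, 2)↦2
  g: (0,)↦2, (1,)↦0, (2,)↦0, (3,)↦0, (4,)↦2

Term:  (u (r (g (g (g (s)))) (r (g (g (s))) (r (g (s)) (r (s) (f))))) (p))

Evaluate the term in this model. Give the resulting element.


value = 1

  s = 2
  (g (s)) = g(2,) = 0
  (g (g (s))) = g(0,) = 2
  (g (g (g (s)))) = g(2,) = 0
  s = 2
  (g (s)) = g(2,) = 0
  (g (g (s))) = g(0,) = 2
  s = 2
  (g (s)) = g(2,) = 0
  s = 2
  f = 2
  (r (s) (f)) = r(2, 2) = 1
  (r (g (s)) (r (s) (f))) = r(0, 1) = 1
  (r (g (g (s))) (r (g (s)) (r (s) (f)))) = r(2, 1) = 1
  (r (g (g (g (s)))) (r (g (g (s))) (r (g (s)) (r (s) (f))))) = r(0, 1) = 1
  p = 2
  (u (r (g (g (g (s)))) (r (g (g (s))) (r (g (s)) (r (s) (f))))) (p)) = u(1, 2) = 1


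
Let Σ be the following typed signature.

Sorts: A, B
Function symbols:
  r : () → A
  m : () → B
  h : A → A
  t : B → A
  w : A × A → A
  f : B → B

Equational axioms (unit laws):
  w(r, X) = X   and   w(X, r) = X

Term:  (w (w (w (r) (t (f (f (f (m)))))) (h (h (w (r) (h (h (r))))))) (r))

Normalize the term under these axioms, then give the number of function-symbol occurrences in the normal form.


size = 11

1. (w (w (w (r) (t (f (f (f (m)))))) (h (h (w (r) (h (h (r))))))) (r))  →  (w (w (r) (t (f (f (f (m)))))) (h (h (w (r) (h (h (r)))))))
2. (w (w (r) (t (f (f (f (m)))))) (h (h (w (r) (h (h (r)))))))  →  (w (t (f (f (f (m))))) (h (h (w (r) (h (h (r)))))))
3. (w (t (f (f (f (m))))) (h (h (w (r) (h (h (r)))))))  →  (w (t (f (f (f (m))))) (h (h (h (h (r))))))
normal form: (w (t (f (f (f (m))))) (h (h (h (h (r))))))


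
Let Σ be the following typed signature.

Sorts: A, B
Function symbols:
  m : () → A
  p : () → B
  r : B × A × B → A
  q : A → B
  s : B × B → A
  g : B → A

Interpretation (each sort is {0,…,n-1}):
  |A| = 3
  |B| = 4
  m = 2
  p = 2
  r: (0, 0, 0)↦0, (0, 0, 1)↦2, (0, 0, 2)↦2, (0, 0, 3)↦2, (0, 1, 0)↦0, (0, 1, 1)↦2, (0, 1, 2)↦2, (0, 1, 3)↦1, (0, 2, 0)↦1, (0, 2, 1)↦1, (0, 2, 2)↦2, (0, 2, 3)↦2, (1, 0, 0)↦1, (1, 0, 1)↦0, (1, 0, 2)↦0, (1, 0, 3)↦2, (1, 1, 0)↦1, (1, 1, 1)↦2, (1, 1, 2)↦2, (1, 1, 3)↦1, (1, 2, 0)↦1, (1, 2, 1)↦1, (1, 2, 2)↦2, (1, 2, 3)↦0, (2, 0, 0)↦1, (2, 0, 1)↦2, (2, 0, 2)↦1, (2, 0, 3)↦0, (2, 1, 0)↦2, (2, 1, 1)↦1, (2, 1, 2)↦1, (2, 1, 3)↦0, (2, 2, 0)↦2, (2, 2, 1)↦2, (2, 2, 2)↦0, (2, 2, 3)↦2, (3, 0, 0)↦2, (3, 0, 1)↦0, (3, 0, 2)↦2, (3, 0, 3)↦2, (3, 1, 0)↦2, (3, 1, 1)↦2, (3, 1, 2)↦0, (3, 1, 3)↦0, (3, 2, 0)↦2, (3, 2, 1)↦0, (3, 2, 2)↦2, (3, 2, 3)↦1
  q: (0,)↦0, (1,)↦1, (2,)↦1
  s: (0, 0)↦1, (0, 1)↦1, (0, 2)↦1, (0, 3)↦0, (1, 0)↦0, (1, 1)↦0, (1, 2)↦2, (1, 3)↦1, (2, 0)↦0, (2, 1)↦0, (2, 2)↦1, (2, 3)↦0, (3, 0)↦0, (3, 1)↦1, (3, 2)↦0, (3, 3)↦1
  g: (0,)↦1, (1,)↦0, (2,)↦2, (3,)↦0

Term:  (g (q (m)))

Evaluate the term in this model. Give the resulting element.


  m = 2
  (q (m)) = q(2,) = 1
  (g (q (m))) = g(1,) = 0

value = 0


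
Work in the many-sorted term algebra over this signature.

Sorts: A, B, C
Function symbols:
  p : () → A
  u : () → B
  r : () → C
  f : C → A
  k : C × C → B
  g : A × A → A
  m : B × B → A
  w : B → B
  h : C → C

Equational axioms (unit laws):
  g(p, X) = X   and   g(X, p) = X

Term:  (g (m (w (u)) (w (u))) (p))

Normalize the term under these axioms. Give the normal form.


normal form = (m (w (u)) (w (u)))

1. (g (m (w (u)) (w (u))) (p))  →  (m (w (u)) (w (u)))


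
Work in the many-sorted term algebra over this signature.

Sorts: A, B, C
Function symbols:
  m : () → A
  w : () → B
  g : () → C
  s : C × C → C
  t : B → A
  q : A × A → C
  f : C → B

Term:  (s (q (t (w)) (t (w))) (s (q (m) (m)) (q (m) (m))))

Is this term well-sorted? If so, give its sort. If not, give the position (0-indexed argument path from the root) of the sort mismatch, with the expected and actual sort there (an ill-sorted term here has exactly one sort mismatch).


well-sorted; sort = C

      (w) : B
    (t (w)) : A
      (w) : B
    (t (w)) : A
  (q (t (w)) (t (w))) : C
      (m) : A
      (m) : A
    (q (m) (m)) : C
      (m) : A
      (m) : A
    (q (m) (m)) : C
  (s (q (m) (m)) (q (m) (m))) : C
(s (q (t (w)) (t (w))) (s (q (m) (m)) (q (m) (m)))) : C


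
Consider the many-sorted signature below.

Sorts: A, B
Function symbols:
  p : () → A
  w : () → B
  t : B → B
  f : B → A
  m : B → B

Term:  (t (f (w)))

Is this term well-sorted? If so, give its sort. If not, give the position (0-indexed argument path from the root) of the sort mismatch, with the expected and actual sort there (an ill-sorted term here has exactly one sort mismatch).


    (w) : B
  (f (w)) : A
(t (f (w))) : ✗ arg 0 at [0] has sort A, expected B

ill-sorted at position [0]: expected B, got A


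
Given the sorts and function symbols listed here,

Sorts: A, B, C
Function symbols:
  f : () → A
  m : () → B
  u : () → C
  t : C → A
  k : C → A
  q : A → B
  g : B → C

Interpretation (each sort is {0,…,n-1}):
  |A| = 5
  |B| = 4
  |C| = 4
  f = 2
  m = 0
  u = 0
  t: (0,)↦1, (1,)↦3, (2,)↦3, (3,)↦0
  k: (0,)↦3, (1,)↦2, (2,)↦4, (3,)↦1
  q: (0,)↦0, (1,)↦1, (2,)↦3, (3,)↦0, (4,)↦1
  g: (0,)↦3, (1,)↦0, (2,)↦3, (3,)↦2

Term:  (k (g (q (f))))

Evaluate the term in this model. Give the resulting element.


  f = 2
  (q (f)) = q(2,) = 3
  (g (q (f))) = g(3,) = 2
  (k (g (q (f)))) = k(2,) = 4

value = 4


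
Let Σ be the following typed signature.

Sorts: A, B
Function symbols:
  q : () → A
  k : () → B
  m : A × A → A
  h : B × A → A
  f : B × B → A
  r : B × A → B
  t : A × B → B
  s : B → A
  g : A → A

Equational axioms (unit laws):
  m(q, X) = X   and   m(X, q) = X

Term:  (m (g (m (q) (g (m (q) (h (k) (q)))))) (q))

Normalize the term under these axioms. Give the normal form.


1. (m (g (m (q) (g (m (q) (h (k) (q)))))) (q))  →  (g (m (q) (g (m (q) (h (k) (q))))))
2. (g (m (q) (g (m (q) (h (k) (q))))))  →  (g (g (m (q) (h (k) (q)))))
3. (g (g (m (q) (h (k) (q)))))  →  (g (g (h (k) (q))))

normal form = (g (g (h (k) (q))))


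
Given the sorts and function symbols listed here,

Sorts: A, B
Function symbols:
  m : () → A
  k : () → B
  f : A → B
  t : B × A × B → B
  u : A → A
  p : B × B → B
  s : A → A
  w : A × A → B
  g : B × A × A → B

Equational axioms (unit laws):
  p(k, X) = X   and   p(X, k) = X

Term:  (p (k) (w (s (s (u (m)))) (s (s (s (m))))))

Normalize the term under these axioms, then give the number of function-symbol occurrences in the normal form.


size = 9

1. (p (k) (w (s (s (u (m)))) (s (s (s (m))))))  →  (w (s (s (u (m)))) (s (s (s (m)))))
normal form: (w (s (s (u (m)))) (s (s (s (m)))))


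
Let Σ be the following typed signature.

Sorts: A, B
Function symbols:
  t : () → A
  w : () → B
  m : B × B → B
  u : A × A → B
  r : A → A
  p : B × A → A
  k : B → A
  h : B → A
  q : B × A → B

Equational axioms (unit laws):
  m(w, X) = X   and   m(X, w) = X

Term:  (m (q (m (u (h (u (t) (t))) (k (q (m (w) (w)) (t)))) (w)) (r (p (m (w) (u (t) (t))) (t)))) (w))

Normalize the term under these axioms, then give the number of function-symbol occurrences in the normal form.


1. (m (q (m (u (h (u (t) (t))) (k (q (m (w) (w)) (t)))) (w)) (r (p (m (w) (u (t) (t))) (t)))) (w))  →  (q (m (u (h (u (t) (t))) (k (q (m (w) (w)) (t)))) (w)) (r (p (m (w) (u (t) (t))) (t))))
2. (q (m (u (h (u (t) (t))) (k (q (m (w) (w)) (t)))) (w)) (r (p (m (w) (u (t) (t))) (t))))  →  (q (u (h (u (t) (t))) (k (q (m (w) (w)) (t)))) (r (p (m (w) (u (t) (t))) (t))))
3. (q (u (h (u (t) (t))) (k (q (m (w) (w)) (t)))) (r (p (m (w) (u (t) (t))) (t))))  →  (q (u (h (u (t) (t))) (k (q (w) (t)))) (r (p (m (w) (u (t) (t))) (t))))
4. (q (u (h (u (t) (t))) (k (q (w) (t)))) (r (p (m (w) (u (t) (t))) (t))))  →  (q (u (h (u (t) (t))) (k (q (w) (t)))) (r (p (u (t) (t)) (t))))
normal form: (q (u (h (u (t) (t))) (k (q (w) (t)))) (r (p (u (t) (t)) (t))))

size = 16


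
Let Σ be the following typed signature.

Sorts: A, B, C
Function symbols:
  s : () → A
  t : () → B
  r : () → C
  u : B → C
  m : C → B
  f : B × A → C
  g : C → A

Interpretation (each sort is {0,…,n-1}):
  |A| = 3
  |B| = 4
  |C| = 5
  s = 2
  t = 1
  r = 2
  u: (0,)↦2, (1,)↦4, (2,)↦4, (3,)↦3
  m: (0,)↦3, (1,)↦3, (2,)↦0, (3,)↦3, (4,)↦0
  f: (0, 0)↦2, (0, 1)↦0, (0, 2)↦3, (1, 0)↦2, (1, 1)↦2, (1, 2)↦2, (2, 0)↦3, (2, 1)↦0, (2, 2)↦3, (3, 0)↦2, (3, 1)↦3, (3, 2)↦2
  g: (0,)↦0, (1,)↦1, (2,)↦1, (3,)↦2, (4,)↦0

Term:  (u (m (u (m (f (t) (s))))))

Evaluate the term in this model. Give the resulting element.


value = 2

  t = 1
  s = 2
  (f (t) (s)) = f(1, 2) = 2
  (m (f (t) (s))) = m(2,) = 0
  (u (m (f (t) (s)))) = u(0,) = 2
  (m (u (m (f (t) (s))))) = m(2,) = 0
  (u (m (u (m (f (t) (s)))))) = u(0,) = 2


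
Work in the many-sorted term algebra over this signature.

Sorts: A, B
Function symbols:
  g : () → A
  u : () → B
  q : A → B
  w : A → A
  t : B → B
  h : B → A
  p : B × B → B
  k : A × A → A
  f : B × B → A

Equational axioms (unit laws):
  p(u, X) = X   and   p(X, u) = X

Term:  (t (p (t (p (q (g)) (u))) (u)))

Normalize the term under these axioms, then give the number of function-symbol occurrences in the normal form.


1. (t (p (t (p (q (g)) (u))) (u)))  →  (t (t (p (q (g)) (u))))
2. (t (t (p (q (g)) (u))))  →  (t (t (q (g))))
normal form: (t (t (q (g))))

size = 4


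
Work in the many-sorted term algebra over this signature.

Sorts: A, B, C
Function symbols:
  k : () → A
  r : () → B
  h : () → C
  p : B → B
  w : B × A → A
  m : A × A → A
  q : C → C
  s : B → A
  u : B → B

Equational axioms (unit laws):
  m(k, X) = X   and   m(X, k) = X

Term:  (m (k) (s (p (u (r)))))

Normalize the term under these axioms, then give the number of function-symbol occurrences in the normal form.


1. (m (k) (s (p (u (r)))))  →  (s (p (u (r))))
normal form: (s (p (u (r))))

size = 4


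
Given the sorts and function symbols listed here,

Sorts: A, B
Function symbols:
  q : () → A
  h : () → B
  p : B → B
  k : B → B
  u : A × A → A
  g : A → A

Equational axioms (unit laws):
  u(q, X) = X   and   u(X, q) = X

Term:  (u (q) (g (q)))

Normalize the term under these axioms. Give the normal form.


normal form = (g (q))

1. (u (q) (g (q)))  →  (g (q))


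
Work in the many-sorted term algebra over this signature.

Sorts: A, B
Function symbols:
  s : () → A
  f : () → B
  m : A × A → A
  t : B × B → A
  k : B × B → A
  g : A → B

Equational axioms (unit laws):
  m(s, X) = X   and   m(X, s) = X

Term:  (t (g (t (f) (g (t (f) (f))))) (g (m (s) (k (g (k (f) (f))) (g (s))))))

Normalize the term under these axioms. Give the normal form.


1. (t (g (t (f) (g (t (f) (f))))) (g (m (s) (k (g (k (f) (f))) (g (s))))))  →  (t (g (t (f) (g (t (f) (f))))) (g (k (g (k (f) (f))) (g (s)))))

normal form = (t (g (t (f) (g (t (f) (f))))) (g (k (g (k (f) (f))) (g (s)))))


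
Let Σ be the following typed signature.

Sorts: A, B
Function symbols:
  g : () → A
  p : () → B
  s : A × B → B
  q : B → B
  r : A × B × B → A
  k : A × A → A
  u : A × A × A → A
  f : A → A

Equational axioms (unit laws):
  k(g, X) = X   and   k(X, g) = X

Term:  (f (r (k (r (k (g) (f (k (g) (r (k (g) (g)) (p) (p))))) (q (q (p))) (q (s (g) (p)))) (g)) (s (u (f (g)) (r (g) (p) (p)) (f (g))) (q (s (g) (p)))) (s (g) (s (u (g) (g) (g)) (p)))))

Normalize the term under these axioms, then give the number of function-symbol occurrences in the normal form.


size = 37

1. (f (r (k (r (k (g) (f (k (g) (r (k (g) (g)) (p) (p))))) (q (q (p))) (q (s (g) (p)))) (g)) (s (u (f (g)) (r (g) (p) (p)) (f (g))) (q (s (g) (p)))) (s (g) (s (u (g) (g) (g)) (p)))))  →  (f (r (r (k (g) (f (k (g) (r (k (g) (g)) (p) (p))))) (q (q (p))) (q (s (g) (p)))) (s (u (f (g)) (r (g) (p) (p)) (f (g))) (q (s (g) (p)))) (s (g) (s (u (g) (g) (g)) (p)))))
2. (f (r (r (k (g) (f (k (g) (r (k (g) (g)) (p) (p))))) (q (q (p))) (q (s (g) (p)))) (s (u (f (g)) (r (g) (p) (p)) (f (g))) (q (s (g) (p)))) (s (g) (s (u (g) (g) (g)) (p)))))  →  (f (r (r (f (k (g) (r (k (g) (g)) (p) (p)))) (q (q (p))) (q (s (g) (p)))) (s (u (f (g)) (r (g) (p) (p)) (f (g))) (q (s (g) (p)))) (s (g) (s (u (g) (g) (g)) (p)))))
3. (f (r (r (f (k (g) (r (k (g) (g)) (p) (p)))) (q (q (p))) (q (s (g) (p)))) (s (u (f (g)) (r (g) (p) (p)) (f (g))) (q (s (g) (p)))) (s (g) (s (u (g) (g) (g)) (p)))))  →  (f (r (r (f (r (k (g) (g)) (p) (p))) (q (q (p))) (q (s (g) (p)))) (s (u (f (g)) (r (g) (p) (p)) (f (g))) (q (s (g) (p)))) (s (g) (s (u (g) (g) (g)) (p)))))
4. (f (r (r (f (r (k (g) (g)) (p) (p))) (q (q (p))) (q (s (g) (p)))) (s (u (f (g)) (r (g) (p) (p)) (f (g))) (q (s (g) (p)))) (s (g) (s (u (g) (g) (g)) (p)))))  →  (f (r (r (f (r (g) (p) (p))) (q (q (p))) (q (s (g) (p)))) (s (u (f (g)) (r (g) (p) (p)) (f (g))) (q (s (g) (p)))) (s (g) (s (u (g) (g) (g)) (p)))))
normal form: (f (r (r (f (r (g) (p) (p))) (q (q (p))) (q (s (g) (p)))) (s (u (f (g)) (r (g) (p) (p)) (f (g))) (q (s (g) (p)))) (s (g) (s (u (g) (g) (g)) (p)))))


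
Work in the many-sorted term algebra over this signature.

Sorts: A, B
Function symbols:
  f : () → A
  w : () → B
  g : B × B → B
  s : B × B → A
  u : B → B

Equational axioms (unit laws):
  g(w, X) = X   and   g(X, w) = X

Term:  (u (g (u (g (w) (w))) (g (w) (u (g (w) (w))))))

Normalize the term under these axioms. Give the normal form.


1. (u (g (u (g (w) (w))) (g (w) (u (g (w) (w))))))  →  (u (g (u (w)) (g (w) (u (g (w) (w))))))
2. (u (g (u (w)) (g (w) (u (g (w) (w))))))  →  (u (g (u (w)) (u (g (w) (w)))))
3. (u (g (u (w)) (u (g (w) (w)))))  →  (u (g (u (w)) (u (w))))

normal form = (u (g (u (w)) (u (w))))


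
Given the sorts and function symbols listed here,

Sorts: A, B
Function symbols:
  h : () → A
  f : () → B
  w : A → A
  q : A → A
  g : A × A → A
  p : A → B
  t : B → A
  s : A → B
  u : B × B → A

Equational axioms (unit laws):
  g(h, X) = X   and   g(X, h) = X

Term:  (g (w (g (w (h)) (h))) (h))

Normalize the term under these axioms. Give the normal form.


1. (g (w (g (w (h)) (h))) (h))  →  (w (g (w (h)) (h)))
2. (w (g (w (h)) (h)))  →  (w (w (h)))

normal form = (w (w (h)))


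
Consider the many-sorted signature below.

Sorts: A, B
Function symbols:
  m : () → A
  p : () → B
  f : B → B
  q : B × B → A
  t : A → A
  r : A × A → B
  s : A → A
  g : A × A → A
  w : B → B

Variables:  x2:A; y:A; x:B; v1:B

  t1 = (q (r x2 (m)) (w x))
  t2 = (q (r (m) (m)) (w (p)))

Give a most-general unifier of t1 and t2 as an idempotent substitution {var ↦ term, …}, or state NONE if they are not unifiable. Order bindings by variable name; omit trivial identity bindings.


{x ↦ (p), x2 ↦ (m)}


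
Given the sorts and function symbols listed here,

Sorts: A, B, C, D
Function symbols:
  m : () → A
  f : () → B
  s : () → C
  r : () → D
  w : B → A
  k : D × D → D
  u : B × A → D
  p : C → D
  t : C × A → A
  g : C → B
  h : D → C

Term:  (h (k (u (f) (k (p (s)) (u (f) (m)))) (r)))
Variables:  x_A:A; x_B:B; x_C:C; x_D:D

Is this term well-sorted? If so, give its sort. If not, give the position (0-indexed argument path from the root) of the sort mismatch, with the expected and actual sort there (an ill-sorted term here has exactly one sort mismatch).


      (f) : B
          (s) : C
        (p (s)) : D
          (f) : B
          (m) : A
        (u (f) (m)) : D
      (k (p (s)) (u (f) (m))) : D
    (u (f) (k (p (s)) (u (f) (m)))) : ✗ arg 1 at [0, 0, 1] has sort D, expected A
    (r) : D

ill-sorted at position [0, 0, 1]: expected A, got D


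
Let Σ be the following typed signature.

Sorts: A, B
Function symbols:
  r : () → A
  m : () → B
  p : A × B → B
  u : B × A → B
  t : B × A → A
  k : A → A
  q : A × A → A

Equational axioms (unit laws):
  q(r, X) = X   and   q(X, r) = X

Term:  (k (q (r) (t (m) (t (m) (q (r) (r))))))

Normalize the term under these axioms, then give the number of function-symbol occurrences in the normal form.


1. (k (q (r) (t (m) (t (m) (q (r) (r))))))  →  (k (t (m) (t (m) (q (r) (r)))))
2. (k (t (m) (t (m) (q (r) (r)))))  →  (k (t (m) (t (m) (r))))
normal form: (k (t (m) (t (m) (r))))

size = 6


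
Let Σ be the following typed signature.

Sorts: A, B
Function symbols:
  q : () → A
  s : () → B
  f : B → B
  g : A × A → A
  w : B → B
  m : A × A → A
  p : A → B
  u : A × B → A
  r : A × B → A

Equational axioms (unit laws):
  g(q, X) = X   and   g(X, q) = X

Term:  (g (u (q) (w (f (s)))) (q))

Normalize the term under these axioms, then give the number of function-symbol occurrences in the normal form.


size = 5

1. (g (u (q) (w (f (s)))) (q))  →  (u (q) (w (f (s))))
normal form: (u (q) (w (f (s))))


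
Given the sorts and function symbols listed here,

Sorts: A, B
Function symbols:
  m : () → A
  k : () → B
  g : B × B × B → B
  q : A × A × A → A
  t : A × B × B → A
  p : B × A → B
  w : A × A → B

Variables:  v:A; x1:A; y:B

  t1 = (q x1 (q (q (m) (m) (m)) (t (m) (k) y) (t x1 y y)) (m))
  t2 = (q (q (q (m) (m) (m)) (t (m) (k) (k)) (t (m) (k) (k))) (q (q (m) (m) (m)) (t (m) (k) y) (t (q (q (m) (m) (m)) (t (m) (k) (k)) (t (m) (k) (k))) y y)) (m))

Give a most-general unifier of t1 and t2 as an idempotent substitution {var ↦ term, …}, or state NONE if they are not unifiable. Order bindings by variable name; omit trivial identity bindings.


{x1 ↦ (q (q (m) (m) (m)) (t (m) (k) (k)) (t (m) (k) (k)))}


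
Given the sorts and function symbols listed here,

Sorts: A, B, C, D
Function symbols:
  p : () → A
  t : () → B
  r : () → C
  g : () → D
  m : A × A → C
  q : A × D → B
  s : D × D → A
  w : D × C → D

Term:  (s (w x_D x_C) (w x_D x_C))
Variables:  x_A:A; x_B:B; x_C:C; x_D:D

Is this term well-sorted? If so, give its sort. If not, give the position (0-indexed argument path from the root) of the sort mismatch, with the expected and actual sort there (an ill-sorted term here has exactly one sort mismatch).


well-sorted; sort = A

    x_D : D
    x_C : C
  (w x_D x_C) : D
    x_D : D
    x_C : C
  (w x_D x_C) : D
(s (w x_D x_C) (w x_D x_C)) : A


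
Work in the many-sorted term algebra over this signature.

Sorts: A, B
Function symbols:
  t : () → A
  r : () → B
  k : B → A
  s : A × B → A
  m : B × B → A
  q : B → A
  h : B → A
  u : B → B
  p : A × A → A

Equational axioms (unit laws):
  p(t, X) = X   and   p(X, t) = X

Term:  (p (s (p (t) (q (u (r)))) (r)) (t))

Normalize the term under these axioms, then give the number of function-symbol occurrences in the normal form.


size = 5

1. (p (s (p (t) (q (u (r)))) (r)) (t))  →  (s (p (t) (q (u (r)))) (r))
2. (s (p (t) (q (u (r)))) (r))  →  (s (q (u (r))) (r))
normal form: (s (q (u (r))) (r))


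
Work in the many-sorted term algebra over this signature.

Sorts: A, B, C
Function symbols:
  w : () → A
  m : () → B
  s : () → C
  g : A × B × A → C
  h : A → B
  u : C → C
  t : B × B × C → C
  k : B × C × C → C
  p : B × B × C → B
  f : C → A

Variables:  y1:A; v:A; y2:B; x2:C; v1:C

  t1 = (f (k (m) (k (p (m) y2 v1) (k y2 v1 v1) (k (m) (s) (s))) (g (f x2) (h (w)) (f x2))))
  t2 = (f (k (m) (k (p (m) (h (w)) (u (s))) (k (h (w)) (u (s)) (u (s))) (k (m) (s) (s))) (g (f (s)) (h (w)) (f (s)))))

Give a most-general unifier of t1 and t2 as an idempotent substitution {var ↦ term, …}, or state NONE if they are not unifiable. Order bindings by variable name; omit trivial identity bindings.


{v1 ↦ (u (s)), x2 ↦ (s), y2 ↦ (h (w))}


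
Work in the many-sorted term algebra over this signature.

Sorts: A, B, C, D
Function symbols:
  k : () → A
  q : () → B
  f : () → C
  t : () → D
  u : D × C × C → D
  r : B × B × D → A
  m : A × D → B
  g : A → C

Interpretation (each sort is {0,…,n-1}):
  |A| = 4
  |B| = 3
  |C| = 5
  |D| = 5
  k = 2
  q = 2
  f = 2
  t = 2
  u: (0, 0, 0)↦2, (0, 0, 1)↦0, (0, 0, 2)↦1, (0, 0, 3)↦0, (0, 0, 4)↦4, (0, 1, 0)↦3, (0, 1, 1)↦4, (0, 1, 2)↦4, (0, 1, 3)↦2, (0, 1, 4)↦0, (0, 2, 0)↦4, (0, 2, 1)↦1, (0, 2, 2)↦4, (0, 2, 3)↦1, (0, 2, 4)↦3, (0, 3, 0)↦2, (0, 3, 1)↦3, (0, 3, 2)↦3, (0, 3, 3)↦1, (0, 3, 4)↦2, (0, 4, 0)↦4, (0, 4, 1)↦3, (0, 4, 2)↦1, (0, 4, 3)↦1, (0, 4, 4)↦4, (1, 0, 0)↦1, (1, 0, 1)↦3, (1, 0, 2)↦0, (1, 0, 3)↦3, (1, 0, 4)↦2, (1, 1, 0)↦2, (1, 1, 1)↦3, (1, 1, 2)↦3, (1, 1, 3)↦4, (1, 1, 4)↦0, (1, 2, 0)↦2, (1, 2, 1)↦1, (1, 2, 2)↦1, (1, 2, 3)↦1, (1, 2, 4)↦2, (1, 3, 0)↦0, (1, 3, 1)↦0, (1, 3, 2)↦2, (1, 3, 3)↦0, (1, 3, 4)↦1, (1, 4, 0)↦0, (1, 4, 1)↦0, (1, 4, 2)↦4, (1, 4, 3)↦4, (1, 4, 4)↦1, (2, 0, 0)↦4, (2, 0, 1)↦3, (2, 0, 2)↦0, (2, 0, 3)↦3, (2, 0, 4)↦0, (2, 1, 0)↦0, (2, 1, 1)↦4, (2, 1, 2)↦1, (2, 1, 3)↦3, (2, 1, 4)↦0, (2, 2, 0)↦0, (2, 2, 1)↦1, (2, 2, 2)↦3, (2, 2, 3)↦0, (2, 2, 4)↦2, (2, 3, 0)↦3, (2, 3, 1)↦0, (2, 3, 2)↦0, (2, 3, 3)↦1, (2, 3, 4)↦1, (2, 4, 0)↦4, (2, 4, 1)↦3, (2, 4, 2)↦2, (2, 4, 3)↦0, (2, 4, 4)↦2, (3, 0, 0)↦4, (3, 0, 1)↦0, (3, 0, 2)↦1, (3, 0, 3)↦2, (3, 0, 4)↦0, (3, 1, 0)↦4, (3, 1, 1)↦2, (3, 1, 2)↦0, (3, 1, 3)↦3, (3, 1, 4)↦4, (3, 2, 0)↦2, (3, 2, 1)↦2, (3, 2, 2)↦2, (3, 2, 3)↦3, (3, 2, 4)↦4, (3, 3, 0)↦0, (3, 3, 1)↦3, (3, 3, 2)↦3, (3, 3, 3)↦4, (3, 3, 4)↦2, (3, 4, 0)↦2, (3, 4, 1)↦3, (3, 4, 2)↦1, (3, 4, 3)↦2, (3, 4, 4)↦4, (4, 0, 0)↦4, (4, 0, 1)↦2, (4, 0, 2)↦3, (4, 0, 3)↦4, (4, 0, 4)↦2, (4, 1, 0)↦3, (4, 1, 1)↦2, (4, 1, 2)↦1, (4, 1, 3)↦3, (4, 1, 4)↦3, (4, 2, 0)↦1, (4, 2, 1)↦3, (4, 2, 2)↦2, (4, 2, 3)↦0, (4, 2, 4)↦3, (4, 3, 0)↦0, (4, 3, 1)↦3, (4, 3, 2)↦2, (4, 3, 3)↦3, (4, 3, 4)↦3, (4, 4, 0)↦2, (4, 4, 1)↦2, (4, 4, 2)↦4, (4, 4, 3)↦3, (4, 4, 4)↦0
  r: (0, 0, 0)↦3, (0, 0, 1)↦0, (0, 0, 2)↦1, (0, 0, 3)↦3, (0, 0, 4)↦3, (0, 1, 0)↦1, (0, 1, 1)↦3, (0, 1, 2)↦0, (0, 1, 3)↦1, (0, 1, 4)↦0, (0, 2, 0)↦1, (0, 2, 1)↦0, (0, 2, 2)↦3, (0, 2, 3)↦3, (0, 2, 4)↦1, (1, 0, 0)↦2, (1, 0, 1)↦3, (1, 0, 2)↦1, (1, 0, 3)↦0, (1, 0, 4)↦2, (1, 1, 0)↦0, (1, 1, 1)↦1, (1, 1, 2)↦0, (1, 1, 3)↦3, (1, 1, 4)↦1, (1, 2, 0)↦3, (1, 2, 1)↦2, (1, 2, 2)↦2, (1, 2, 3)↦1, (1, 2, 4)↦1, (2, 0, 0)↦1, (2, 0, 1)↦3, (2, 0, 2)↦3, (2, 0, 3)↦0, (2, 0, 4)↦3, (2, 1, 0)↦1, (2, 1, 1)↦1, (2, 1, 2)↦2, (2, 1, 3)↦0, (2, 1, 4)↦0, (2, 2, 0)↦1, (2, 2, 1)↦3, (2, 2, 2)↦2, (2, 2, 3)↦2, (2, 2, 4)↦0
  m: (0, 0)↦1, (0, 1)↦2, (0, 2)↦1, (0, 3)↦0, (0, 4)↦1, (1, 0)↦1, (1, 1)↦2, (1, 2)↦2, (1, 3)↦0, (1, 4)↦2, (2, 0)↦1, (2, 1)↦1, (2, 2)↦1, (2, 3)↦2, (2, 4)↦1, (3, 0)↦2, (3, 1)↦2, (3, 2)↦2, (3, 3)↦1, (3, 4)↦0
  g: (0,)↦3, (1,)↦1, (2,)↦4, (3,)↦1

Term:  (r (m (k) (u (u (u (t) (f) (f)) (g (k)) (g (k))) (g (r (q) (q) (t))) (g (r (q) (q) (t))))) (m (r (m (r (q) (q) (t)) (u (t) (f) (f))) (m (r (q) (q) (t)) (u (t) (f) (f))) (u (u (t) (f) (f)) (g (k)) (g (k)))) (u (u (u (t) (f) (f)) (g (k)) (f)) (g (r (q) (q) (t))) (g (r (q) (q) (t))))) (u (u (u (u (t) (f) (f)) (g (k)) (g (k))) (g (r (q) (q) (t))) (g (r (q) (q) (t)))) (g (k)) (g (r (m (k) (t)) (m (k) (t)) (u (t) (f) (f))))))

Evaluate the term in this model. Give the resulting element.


  k = 2
  t = 2
  f = 2
  f = 2
  (u (t) (f) (f)) = u(2, 2, 2) = 3
  k = 2
  (g (k)) = g(2,) = 4
  k = 2
  (g (k)) = g(2,) = 4
  (u (u (t) (f) (f)) (g (k)) (g (k))) = u(3, 4, 4) = 4
  q = 2
  q = 2
  t = 2
  (r (q) (q) (t)) = r(2, 2, 2) = 2
  (g (r (q) (q) (t))) = g(2,) = 4
  q = 2
  q = 2
  t = 2
  (r (q) (q) (t)) = r(2, 2, 2) = 2
  (g (r (q) (q) (t))) = g(2,) = 4
  (u (u (u (t) (f) (f)) (g (k)) (g (k))) (g (r (q) (q) (t))) (g (r (q) (q) (t)))) = u(4, 4, 4) = 0
  (m (k) (u (u (u (t) (f) (f)) (g (k)) (g (k))) (g (r (q) (q) (t))) (g (r (q) (q) (t))))) = m(2, 0) = 1
  q = 2
  q = 2
  t = 2
  (r (q) (q) (t)) = r(2, 2, 2) = 2
  t = 2
  f = 2
  f = 2
  (u (t) (f) (f)) = u(2, 2, 2) = 3
  (m (r (q) (q) (t)) (u (t) (f) (f))) = m(2, 3) = 2
  q = 2
  q = 2
  t = 2
  (r (q) (q) (t)) = r(2, 2, 2) = 2
  t = 2
  f = 2
  f = 2
  (u (t) (f) (f)) = u(2, 2, 2) = 3
  (m (r (q) (q) (t)) (u (t) (f) (f))) = m(2, 3) = 2
  t = 2
  f = 2
  f = 2
  (u (t) (f) (f)) = u(2, 2, 2) = 3
  k = 2
  (g (k)) = g(2,) = 4
  k = 2
  (g (k)) = g(2,) = 4
  (u (u (t) (f) (f)) (g (k)) (g (k))) = u(3, 4, 4) = 4
  (r (m (r (q) (q) (t)) (u (t) (f) (f))) (m (r (q) (q) (t)) (u (t) (f) (f))) (u (u (t) (f) (f)) (g (k)) (g (k)))) = r(2, 2, 4) = 0
  t = 2
  f = 2
  f = 2
  (u (t) (f) (f)) = u(2, 2, 2) = 3
  k = 2
  (g (k)) = g(2,) = 4
  f = 2
  (u (u (t) (f) (f)) (g (k)) (f)) = u(3, 4, 2) = 1
  q = 2
  q = 2
  t = 2
  (r (q) (q) (t)) = r(2, 2, 2) = 2
  (g (r (q) (q) (t))) = g(2,) = 4
  q = 2
  q = 2
  t = 2
  (r (q) (q) (t)) = r(2, 2, 2) = 2
  (g (r (q) (q) (t))) = g(2,) = 4
  (u (u (u (t) (f) (f)) (g (k)) (f)) (g (r (q) (q) (t))) (g (r (q) (q) (t)))) = u(1, 4, 4) = 1
  (m (r (m (r (q) (q) (t)) (u (t) (f) (f))) (m (r (q) (q) (t)) (u (t) (f) (f))) (u (u (t) (f) (f)) (g (k)) (g (k)))) (u (u (u (t) (f) (f)) (g (k)) (f)) (g (r (q) (q) (t))) (g (r (q) (q) (t))))) = m(0, 1) = 2
  t = 2
  f = 2
  f = 2
  (u (t) (f) (f)) = u(2, 2, 2) = 3
  k = 2
  (g (k)) = g(2,) = 4
  k = 2
  (g (k)) = g(2,) = 4
  (u (u (t) (f) (f)) (g (k)) (g (k))) = u(3, 4, 4) = 4
  q = 2
  q = 2
  t = 2
  (r (q) (q) (t)) = r(2, 2, 2) = 2
  (g (r (q) (q) (t))) = g(2,) = 4
  q = 2
  q = 2
  t = 2
  (r (q) (q) (t)) = r(2, 2, 2) = 2
  (g (r (q) (q) (t))) = g(2,) = 4
  (u (u (u (t) (f) (f)) (g (k)) (g (k))) (g (r (q) (q) (t))) (g (r (q) (q) (t)))) = u(4, 4, 4) = 0
  k = 2
  (g (k)) = g(2,) = 4
  k = 2
  t = 2
  (m (k) (t)) = m(2, 2) = 1
  k = 2
  t = 2
  (m (k) (t)) = m(2, 2) = 1
  t = 2
  f = 2
  f = 2
  (u (t) (f) (f)) = u(2, 2, 2) = 3
  (r (m (k) (t)) (m (k) (t)) (u (t) (f) (f))) = r(1, 1, 3) = 3
  (g (r (m (k) (t)) (m (k) (t)) (u (t) (f) (f)))) = g(3,) = 1
  (u (u (u (u (t) (f) (f)) (g (k)) (g (k))) (g (r (q) (q) (t))) (g (r (q) (q) (t)))) (g (k)) (g (r (m (k) (t)) (m (k) (t)) (u (t) (f) (f))))) = u(0, 4, 1) = 3
  (r (m (k) (u (u (u (t) (f) (f)) (g (k)) (g (k))) (g (r (q) (q) (t))) (g (r (q) (q) (t))))) (m (r (m (r (q) (q) (t)) (u (t) (f) (f))) (m (r (q) (q) (t)) (u (t) (f) (f))) (u (u (t) (f) (f)) (g (k)) (g (k)))) (u (u (u (t) (f) (f)) (g (k)) (f)) (g (r (q) (q) (t))) (g (r (q) (q) (t))))) (u (u (u (u (t) (f) (f)) (g (k)) (g (k))) (g (r (q) (q) (t))) (g (r (q) (q) (t)))) (g (k)) (g (r (m (k) (t)) (m (k) (t)) (u (t) (f) (f)))))) = r(1, 2, 3) = 1

value = 1
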